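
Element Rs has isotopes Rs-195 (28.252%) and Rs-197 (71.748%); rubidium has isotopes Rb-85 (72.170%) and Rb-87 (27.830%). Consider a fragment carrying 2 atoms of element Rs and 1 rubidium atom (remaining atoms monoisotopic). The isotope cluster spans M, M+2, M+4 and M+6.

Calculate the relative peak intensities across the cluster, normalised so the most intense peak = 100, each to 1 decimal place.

11.9 : 65.0 : 100.0 : 29.6

Element Rs pattern (n=2): 0.07981755 : 0.4054049 : 0.51477755
Rubidium pattern (n=1): 0.7217 : 0.2783
Convolve the two distributions (both contribute in 2-u steps):
  M: 0.07981755×0.7217 = 0.057604
  M+2: 0.07981755×0.2783 + 0.4054049×0.7217 = 0.314794
  M+4: 0.4054049×0.2783 + 0.51477755×0.7217 = 0.484339
  M+6: 0.51477755×0.2783 = 0.143263
Scale to base peak (0.484339) = 100: 11.9 : 65.0 : 100.0 : 29.6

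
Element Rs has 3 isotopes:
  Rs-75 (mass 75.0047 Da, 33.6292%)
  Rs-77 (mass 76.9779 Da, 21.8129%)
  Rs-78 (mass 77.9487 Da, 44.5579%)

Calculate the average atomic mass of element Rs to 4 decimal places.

76.7469 Da

Ar = Σ fᵢ·mᵢ = 0.336292 × 75.0047 + 0.218129 × 76.9779 + 0.445579 × 77.9487
= 25.22348 + 16.79111 + 34.73230 = 76.74689 Da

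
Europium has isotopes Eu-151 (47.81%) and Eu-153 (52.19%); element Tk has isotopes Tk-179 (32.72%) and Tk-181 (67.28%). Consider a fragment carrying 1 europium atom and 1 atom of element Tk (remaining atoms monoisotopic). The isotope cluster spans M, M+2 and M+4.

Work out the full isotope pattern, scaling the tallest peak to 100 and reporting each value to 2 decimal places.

31.77 : 100.00 : 71.31

Europium pattern (n=1): 0.4781 : 0.5219
Element Tk pattern (n=1): 0.3272 : 0.6728
Convolve the two distributions (both contribute in 2-u steps):
  M: 0.4781×0.3272 = 0.156434
  M+2: 0.4781×0.6728 + 0.5219×0.3272 = 0.492431
  M+4: 0.5219×0.6728 = 0.351134
Scale to base peak (0.492431) = 100: 31.77 : 100.00 : 71.31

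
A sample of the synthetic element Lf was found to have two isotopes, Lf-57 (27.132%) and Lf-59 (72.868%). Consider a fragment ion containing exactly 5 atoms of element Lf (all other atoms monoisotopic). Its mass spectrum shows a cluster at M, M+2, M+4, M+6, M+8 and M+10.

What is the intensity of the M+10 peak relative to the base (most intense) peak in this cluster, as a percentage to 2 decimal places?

(0.27132 + 0.72868)^5 gives M 0.0015, M+2 0.0197, M+4 0.1061, M+6 0.2848, M+8 0.3825, M+10 0.2054; the largest is M+8.
P(M+8) = C(5,4) × 0.27132^1 × 0.72868^4 = 5 × 0.27132 × 0.28193396 = 0.382472 (base)
P(M+10) = C(5,5) × 0.27132^0 × 0.72868^5 = 1 × 1.0000 × 0.20543964 = 0.205440
Relative intensity = 0.205440 / 0.382472 × 100 = 53.71

53.71%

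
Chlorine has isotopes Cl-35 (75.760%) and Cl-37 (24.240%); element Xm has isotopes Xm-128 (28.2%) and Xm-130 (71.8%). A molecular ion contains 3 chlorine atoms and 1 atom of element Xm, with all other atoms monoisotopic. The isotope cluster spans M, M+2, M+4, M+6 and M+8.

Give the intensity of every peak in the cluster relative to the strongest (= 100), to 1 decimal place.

Chlorine pattern (n=3): 0.4348304 : 0.41738208 : 0.13354464 : 0.01424288
Element Xm pattern (n=1): 0.2820 : 0.7180
Convolve the two distributions (both contribute in 2-u steps):
  M: 0.4348304×0.2820 = 0.122622
  M+2: 0.4348304×0.7180 + 0.41738208×0.2820 = 0.429910
  M+4: 0.41738208×0.7180 + 0.13354464×0.2820 = 0.337340
  M+6: 0.13354464×0.7180 + 0.01424288×0.2820 = 0.099902
  M+8: 0.01424288×0.7180 = 0.010226
Scale to base peak (0.429910) = 100: 28.5 : 100.0 : 78.5 : 23.2 : 2.4

28.5 : 100.0 : 78.5 : 23.2 : 2.4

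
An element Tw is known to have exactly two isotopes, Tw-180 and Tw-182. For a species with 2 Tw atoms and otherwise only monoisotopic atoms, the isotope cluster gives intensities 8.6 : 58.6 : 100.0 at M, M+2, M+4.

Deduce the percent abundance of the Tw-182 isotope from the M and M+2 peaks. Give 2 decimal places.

77.31%

If p is the fraction of Tw that is Tw-180, then I(M+2)/I(M) = [C(2,1)·p^1·(1−p)] / p^2 = 2·(1−p)/p = 58.6/8.6 = 6.8140
(1−p)/p = 6.8140/2 = 3.4070  ⇒  p = 1/(1 + 3.4070) = 0.2269
Tw-180: 22.69%, Tw-182: 77.31%.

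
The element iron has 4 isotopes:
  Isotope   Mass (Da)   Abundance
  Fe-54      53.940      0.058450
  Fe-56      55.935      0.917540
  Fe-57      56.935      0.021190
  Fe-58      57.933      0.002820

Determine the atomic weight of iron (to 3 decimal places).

55.845 Da

Weight each isotope mass by its fractional abundance: 0.058450 × 53.940 + 0.917540 × 55.935 + 0.021190 × 56.935 + 0.002820 × 57.933
= 3.1528 + 51.3226 + 1.2065 + 0.1634 = 55.8453 Da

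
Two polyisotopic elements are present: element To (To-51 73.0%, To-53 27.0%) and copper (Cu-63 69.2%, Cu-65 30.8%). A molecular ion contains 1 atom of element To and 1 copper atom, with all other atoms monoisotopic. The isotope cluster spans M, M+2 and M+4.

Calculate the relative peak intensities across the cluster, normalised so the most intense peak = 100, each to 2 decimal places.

100.00 : 81.49 : 16.46

Element To pattern (n=1): 0.7300 : 0.2700
Copper pattern (n=1): 0.6920 : 0.3080
Convolve the two distributions (both contribute in 2-u steps):
  M: 0.7300×0.6920 = 0.505160
  M+2: 0.7300×0.3080 + 0.2700×0.6920 = 0.411680
  M+4: 0.2700×0.3080 = 0.083160
Scale to base peak (0.505160) = 100: 100.00 : 81.49 : 16.46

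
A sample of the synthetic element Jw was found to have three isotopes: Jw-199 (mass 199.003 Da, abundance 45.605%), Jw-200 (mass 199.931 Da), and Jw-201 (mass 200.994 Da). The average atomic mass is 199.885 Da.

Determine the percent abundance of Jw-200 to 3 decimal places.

Let x and y be the fractions of Jw-200 and Jw-201. Then x + y = 1 − 0.45605 = 0.54395 and 199.931x + 200.994y = 199.885 − 0.45605×199.003 = 109.12968185.
Substituting: 199.931x + 200.994(0.54395 − x) = 109.12968185
(199.931 − 200.994)x = -0.20100445  ⇒  x = 0.18909, y = 0.35486
Jw-200: 18.909%, Jw-201: 35.486%.

18.909%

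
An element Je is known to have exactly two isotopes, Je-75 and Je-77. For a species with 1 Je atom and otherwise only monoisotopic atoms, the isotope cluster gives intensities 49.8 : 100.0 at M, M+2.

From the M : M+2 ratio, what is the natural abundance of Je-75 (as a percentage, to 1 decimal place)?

33.2%

If p is the fraction of Je that is Je-75, then I(M+2)/I(M) = [C(1,1)·p^0·(1−p)] / p^1 = 1·(1−p)/p = 100.0/49.8 = 2.0080
(1−p)/p = 2.0080/1 = 2.0080  ⇒  p = 1/(1 + 2.0080) = 0.3324
Je-75: 33.2%, Je-77: 66.8%.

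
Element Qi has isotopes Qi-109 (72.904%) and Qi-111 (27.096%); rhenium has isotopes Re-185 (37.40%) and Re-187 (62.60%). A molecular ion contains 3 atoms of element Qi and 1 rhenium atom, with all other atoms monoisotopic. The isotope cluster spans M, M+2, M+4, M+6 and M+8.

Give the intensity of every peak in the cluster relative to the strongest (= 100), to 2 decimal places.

35.86 : 100.00 : 81.78 : 26.71 : 3.08

Element Qi pattern (n=3): 0.38748427 : 0.43204517 : 0.16057687 : 0.0198937
Rhenium pattern (n=1): 0.3740 : 0.6260
Convolve the two distributions (both contribute in 2-u steps):
  M: 0.38748427×0.3740 = 0.144919
  M+2: 0.38748427×0.6260 + 0.43204517×0.3740 = 0.404150
  M+4: 0.43204517×0.6260 + 0.16057687×0.3740 = 0.330516
  M+6: 0.16057687×0.6260 + 0.0198937×0.3740 = 0.107961
  M+8: 0.0198937×0.6260 = 0.012453
Scale to base peak (0.404150) = 100: 35.86 : 100.00 : 81.78 : 26.71 : 3.08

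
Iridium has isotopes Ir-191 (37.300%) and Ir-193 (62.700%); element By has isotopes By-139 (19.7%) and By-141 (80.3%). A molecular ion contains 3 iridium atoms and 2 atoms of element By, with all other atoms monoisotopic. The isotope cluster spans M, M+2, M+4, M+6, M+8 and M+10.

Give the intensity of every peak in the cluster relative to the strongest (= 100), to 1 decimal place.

Iridium pattern (n=3): 0.05189512 : 0.26170165 : 0.43991135 : 0.24649188
Element By pattern (n=2): 0.038809 : 0.316382 : 0.644809
Convolve the two distributions (both contribute in 2-u steps):
  M: 0.05189512×0.038809 = 0.002014
  M+2: 0.05189512×0.316382 + 0.26170165×0.038809 = 0.026575
  M+4: 0.05189512×0.644809 + 0.26170165×0.316382 + 0.43991135×0.038809 = 0.133333
  M+6: 0.26170165×0.644809 + 0.43991135×0.316382 + 0.24649188×0.038809 = 0.317494
  M+8: 0.43991135×0.644809 + 0.24649188×0.316382 = 0.361644
  M+10: 0.24649188×0.644809 = 0.158940
Scale to base peak (0.361644) = 100: 0.6 : 7.3 : 36.9 : 87.8 : 100.0 : 43.9

0.6 : 7.3 : 36.9 : 87.8 : 100.0 : 43.9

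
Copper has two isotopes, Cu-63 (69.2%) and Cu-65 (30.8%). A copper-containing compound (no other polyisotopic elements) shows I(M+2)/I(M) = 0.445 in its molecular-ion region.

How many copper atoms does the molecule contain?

1

With n Cu atoms, P(M+2)/P(M) = C(n,1)·p^(n−1)q / p^n = n·q/p = n · 0.308/0.692.
n = 0.445 × 0.692/0.308 = 1.00 ≈ 1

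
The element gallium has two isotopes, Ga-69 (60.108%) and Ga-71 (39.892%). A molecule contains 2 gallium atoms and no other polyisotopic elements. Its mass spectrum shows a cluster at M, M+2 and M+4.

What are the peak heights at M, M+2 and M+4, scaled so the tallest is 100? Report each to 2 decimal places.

Expanding (0.60108 + 0.39892)^2:
P(M) = 0.60108^2 = 0.361297
P(M+2) = 2 × 0.60108^1 × 0.39892^1 = 0.479566
P(M+4) = 0.39892^2 = 0.159137
The M+2 peak is largest (0.479566); scaling to 100 gives 75.34 : 100.00 : 33.18.

75.34 : 100.00 : 33.18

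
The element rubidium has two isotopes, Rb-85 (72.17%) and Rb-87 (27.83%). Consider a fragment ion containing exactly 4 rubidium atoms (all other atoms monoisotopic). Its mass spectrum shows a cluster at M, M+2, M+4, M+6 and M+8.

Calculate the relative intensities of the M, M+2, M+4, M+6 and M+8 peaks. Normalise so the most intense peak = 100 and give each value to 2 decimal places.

64.83 : 100.00 : 57.84 : 14.87 : 1.43

The 4 Rb atoms are independent, so intensities follow the terms of (0.7217 + 0.2783)^4.
P(M) = 0.7217^4 = 0.271286
P(M+2) = 4 × 0.7217^3 × 0.2783^1 = 0.418450
P(M+4) = 6 × 0.7217^2 × 0.2783^2 = 0.242042
P(M+6) = 4 × 0.7217^1 × 0.2783^3 = 0.062224
P(M+8) = 0.2783^4 = 0.005999
The M+2 peak is largest (0.418450); scaling to 100 gives 64.83 : 100.00 : 57.84 : 14.87 : 1.43.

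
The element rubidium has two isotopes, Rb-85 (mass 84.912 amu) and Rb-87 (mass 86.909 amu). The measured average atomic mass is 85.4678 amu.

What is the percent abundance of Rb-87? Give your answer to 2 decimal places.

27.83%

Writing the weighted mean with unknown fraction x of Rb-85:
84.912·x + 86.909·(1 − x) = 85.4678
(84.912 − 86.909)·x = 85.4678 − 86.909
x = -1.4412 / -1.997 = 0.72168 → 72.17% Rb-85, 27.83% Rb-87.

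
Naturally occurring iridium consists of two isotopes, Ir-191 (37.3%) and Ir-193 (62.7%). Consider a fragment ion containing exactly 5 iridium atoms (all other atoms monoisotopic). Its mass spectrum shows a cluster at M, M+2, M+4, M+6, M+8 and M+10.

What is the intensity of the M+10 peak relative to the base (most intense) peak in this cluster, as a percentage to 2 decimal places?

28.26%

(0.373 + 0.627)^5 gives M 0.0072, M+2 0.0607, M+4 0.2040, M+6 0.3429, M+8 0.2882, M+10 0.0969; the largest is M+6.
P(M+6) = C(5,3) × 0.373^2 × 0.627^3 = 10 × 0.139129 × 0.24649188 = 0.342942 (base)
P(M+10) = C(5,5) × 0.373^0 × 0.627^5 = 1 × 1.0000 × 0.09690311 = 0.096903
Relative intensity = 0.096903 / 0.342942 × 100 = 28.26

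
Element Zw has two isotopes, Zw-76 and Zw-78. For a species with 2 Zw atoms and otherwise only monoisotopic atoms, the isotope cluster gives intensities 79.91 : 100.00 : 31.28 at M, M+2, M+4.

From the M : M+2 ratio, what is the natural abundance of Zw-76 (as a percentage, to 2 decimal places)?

61.51%

Let p = fractional abundance of Zw-76. I(M+2)/I(M) = [C(2,1)·p^1·(1−p)] / p^2 = 2·(1−p)/p = 100.00/79.91 = 1.2514
(1−p)/p = 1.2514/2 = 0.6257  ⇒  p = 1/(1 + 0.6257) = 0.6151
Zw-76: 61.51%, Zw-78: 38.49%.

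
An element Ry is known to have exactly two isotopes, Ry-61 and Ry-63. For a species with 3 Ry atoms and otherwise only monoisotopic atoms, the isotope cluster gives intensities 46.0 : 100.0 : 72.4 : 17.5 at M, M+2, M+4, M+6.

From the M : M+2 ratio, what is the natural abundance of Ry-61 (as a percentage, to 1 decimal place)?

58.0%

Write p for the Ry-61 fraction. I(M+2)/I(M) = [C(3,1)·p^2·(1−p)] / p^3 = 3·(1−p)/p = 100.0/46.0 = 2.1739
(1−p)/p = 2.1739/3 = 0.7246  ⇒  p = 1/(1 + 0.7246) = 0.5798
Ry-61: 58.0%, Ry-63: 42.0%.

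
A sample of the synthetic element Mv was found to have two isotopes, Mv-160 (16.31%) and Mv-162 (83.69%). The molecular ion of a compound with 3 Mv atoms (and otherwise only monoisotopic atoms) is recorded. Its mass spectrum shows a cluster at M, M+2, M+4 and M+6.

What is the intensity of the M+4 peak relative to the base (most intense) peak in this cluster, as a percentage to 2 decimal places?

Term probabilities: M 0.0043, M+2 0.0668, M+4 0.3427, M+6 0.5862. Base peak = M+6.
P(M+6) = C(3,3) × 0.1631^0 × 0.8369^3 = 1 × 1.0000 × 0.58616611 = 0.586166 (base)
P(M+4) = C(3,2) × 0.1631^1 × 0.8369^2 = 3 × 0.1631 × 0.70040161 = 0.342707
Relative intensity = 0.342707 / 0.586166 × 100 = 58.47

58.47%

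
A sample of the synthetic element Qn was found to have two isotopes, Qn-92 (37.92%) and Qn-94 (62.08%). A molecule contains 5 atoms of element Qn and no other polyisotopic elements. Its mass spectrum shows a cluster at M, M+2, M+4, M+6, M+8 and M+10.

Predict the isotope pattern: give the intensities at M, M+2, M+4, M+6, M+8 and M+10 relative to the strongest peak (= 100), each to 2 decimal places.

The 5 Qn atoms are independent, so intensities follow the terms of (0.3792 + 0.6208)^5.
P(M) = 0.3792^5 = 0.007840
P(M+2) = 5 × 0.3792^4 × 0.6208^1 = 0.064179
P(M+4) = 10 × 0.3792^3 × 0.6208^2 = 0.210140
P(M+6) = 10 × 0.3792^2 × 0.6208^3 = 0.344026
P(M+8) = 5 × 0.3792^1 × 0.6208^4 = 0.281608
P(M+10) = 0.6208^5 = 0.092206
The M+6 peak is largest (0.344026); scaling to 100 gives 2.28 : 18.66 : 61.08 : 100.00 : 81.86 : 26.80.

2.28 : 18.66 : 61.08 : 100.00 : 81.86 : 26.80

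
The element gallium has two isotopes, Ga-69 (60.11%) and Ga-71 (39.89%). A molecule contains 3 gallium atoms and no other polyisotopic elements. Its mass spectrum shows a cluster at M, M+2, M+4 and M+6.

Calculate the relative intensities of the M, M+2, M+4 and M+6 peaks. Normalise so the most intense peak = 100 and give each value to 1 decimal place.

50.2 : 100.0 : 66.4 : 14.7

The 3 Ga atoms are independent, so intensities follow the terms of (0.6011 + 0.3989)^3.
P(M) = 0.6011^3 = 0.217190
P(M+2) = 3 × 0.6011^2 × 0.3989^1 = 0.432393
P(M+4) = 3 × 0.6011^1 × 0.3989^2 = 0.286943
P(M+6) = 0.3989^3 = 0.063473
The M+2 peak is largest (0.432393); scaling to 100 gives 50.2 : 100.0 : 66.4 : 14.7.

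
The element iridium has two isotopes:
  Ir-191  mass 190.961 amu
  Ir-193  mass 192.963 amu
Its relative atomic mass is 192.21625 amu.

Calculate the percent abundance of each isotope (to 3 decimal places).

Ir-191: 37.300%, Ir-193: 62.700%

Writing the weighted mean with unknown fraction x of Ir-191:
190.961·x + 192.963·(1 − x) = 192.21625
(190.961 − 192.963)·x = 192.21625 − 192.963
x = -0.74675 / -2.002 = 0.37300 → 37.300% Ir-191, 62.700% Ir-193.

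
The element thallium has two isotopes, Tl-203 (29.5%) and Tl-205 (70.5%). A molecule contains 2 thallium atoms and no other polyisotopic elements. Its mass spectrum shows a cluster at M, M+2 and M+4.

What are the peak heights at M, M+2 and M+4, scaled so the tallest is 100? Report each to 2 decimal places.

Expanding (0.295 + 0.705)^2:
P(M) = 0.295^2 = 0.087025
P(M+2) = 2 × 0.295^1 × 0.705^1 = 0.415950
P(M+4) = 0.705^2 = 0.497025
The M+4 peak is largest (0.497025); scaling to 100 gives 17.51 : 83.69 : 100.00.

17.51 : 83.69 : 100.00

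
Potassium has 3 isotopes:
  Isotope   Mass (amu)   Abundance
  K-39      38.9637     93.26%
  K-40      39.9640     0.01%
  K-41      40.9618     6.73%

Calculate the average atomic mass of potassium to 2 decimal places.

39.10 amu

Ar = Σ fᵢ·mᵢ = 0.9326 × 38.9637 + 0.0001 × 39.9640 + 0.0673 × 40.9618
= 36.33755 + 0.00400 + 2.75673 = 39.09828 amu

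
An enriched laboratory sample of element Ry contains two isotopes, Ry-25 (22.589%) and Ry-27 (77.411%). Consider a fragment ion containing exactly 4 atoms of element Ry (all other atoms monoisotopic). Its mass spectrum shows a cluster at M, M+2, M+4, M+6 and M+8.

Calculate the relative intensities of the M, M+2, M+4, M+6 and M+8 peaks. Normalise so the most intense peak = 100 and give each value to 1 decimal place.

Each Ry atom is independently Ry-25 (p = 0.22589) or Ry-27 (q = 0.77411); the cluster is the binomial expansion (p + q)^4.
P(M) = 0.22589^4 = 0.002604
P(M+2) = 4 × 0.22589^3 × 0.77411^1 = 0.035691
P(M+4) = 6 × 0.22589^2 × 0.77411^2 = 0.183464
P(M+6) = 4 × 0.22589^1 × 0.77411^3 = 0.419146
P(M+8) = 0.77411^4 = 0.359096
The M+6 peak is largest (0.419146); scaling to 100 gives 0.6 : 8.5 : 43.8 : 100.0 : 85.7.

0.6 : 8.5 : 43.8 : 100.0 : 85.7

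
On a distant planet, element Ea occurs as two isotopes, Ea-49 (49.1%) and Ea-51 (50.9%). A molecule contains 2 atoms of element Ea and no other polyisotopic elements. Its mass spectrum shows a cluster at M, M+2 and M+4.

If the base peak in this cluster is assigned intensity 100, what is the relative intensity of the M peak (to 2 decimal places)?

Term probabilities: M 0.2411, M+2 0.4998, M+4 0.2591. Base peak = M+2.
P(M+2) = C(2,1) × 0.491^1 × 0.509^1 = 2 × 0.4910 × 0.5090 = 0.499838 (base)
P(M) = C(2,0) × 0.491^2 × 0.509^0 = 1 × 0.241081 × 1.0000 = 0.241081
Relative intensity = 0.241081 / 0.499838 × 100 = 48.23

48.23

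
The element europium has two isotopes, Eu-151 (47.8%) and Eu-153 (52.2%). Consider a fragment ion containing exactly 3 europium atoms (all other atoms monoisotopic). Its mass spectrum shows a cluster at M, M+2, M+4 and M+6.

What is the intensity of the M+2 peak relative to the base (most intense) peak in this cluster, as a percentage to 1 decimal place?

Binomial terms of (0.478 + 0.522)^3: M 0.1092, M+2 0.3578, M+4 0.3907, M+6 0.1422 → M+4 is the base peak.
P(M+4) = C(3,2) × 0.478^1 × 0.522^2 = 3 × 0.4780 × 0.272484 = 0.390742 (base)
P(M+2) = C(3,1) × 0.478^2 × 0.522^1 = 3 × 0.228484 × 0.5220 = 0.357806
Relative intensity = 0.357806 / 0.390742 × 100 = 91.6

91.6%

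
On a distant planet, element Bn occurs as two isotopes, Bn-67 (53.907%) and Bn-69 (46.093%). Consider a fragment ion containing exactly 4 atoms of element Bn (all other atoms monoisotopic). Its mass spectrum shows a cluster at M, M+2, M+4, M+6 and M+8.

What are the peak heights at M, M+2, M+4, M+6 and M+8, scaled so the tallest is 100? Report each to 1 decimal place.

Expanding (0.53907 + 0.46093)^4:
P(M) = 0.53907^4 = 0.084446
P(M+2) = 4 × 0.53907^3 × 0.46093^1 = 0.288822
P(M+4) = 6 × 0.53907^2 × 0.46093^2 = 0.370435
P(M+6) = 4 × 0.53907^1 × 0.46093^3 = 0.211159
P(M+8) = 0.46093^4 = 0.045138
The M+4 peak is largest (0.370435); scaling to 100 gives 22.8 : 78.0 : 100.0 : 57.0 : 12.2.

22.8 : 78.0 : 100.0 : 57.0 : 12.2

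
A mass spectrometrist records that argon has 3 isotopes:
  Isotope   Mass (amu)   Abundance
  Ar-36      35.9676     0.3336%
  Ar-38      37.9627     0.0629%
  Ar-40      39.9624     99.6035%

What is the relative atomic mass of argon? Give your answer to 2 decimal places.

Ar = Σ fᵢ·mᵢ = 0.003336 × 35.9676 + 0.000629 × 37.9627 + 0.996035 × 39.9624
= 0.11999 + 0.02388 + 39.80395 = 39.94782 amu

39.95 amu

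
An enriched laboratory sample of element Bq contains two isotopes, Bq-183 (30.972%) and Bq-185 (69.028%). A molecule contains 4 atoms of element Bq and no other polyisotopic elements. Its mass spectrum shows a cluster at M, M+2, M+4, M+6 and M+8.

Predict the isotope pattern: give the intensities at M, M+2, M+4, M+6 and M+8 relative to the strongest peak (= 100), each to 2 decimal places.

Each Bq atom is independently Bq-183 (p = 0.30972) or Bq-185 (q = 0.69028); the cluster is the binomial expansion (p + q)^4.
P(M) = 0.30972^4 = 0.009202
P(M+2) = 4 × 0.30972^3 × 0.69028^1 = 0.082034
P(M+4) = 6 × 0.30972^2 × 0.69028^2 = 0.274246
P(M+6) = 4 × 0.30972^1 × 0.69028^3 = 0.407479
P(M+8) = 0.69028^4 = 0.227039
The M+6 peak is largest (0.407479); scaling to 100 gives 2.26 : 20.13 : 67.30 : 100.00 : 55.72.

2.26 : 20.13 : 67.30 : 100.00 : 55.72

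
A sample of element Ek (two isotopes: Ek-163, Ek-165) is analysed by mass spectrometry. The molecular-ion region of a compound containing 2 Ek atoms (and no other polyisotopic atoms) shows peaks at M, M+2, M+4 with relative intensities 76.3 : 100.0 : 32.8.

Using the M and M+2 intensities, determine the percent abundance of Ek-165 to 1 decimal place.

39.6%

If p is the fraction of Ek that is Ek-163, then I(M+2)/I(M) = [C(2,1)·p^1·(1−p)] / p^2 = 2·(1−p)/p = 100.0/76.3 = 1.3106
(1−p)/p = 1.3106/2 = 0.6553  ⇒  p = 1/(1 + 0.6553) = 0.6041
Ek-163: 60.4%, Ek-165: 39.6%.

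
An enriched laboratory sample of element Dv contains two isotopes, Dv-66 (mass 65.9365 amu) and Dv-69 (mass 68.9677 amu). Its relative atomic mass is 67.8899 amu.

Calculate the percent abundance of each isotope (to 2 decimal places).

With x = fraction of Dv-66 (so Dv-69 is 1 − x):
65.9365·x + 68.9677·(1 − x) = 67.8899
(65.9365 − 68.9677)·x = 67.8899 − 68.9677
x = -1.0778 / -3.0312 = 0.35557 → 35.56% Dv-66, 64.44% Dv-69.

Dv-66: 35.56%, Dv-69: 64.44%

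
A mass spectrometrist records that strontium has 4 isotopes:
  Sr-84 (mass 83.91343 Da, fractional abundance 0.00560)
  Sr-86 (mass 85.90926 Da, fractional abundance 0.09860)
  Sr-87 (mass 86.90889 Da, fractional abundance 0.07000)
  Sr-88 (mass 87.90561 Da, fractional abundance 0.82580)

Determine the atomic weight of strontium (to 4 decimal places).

87.6166 Da

Weight each isotope mass by its fractional abundance: 0.00560 × 83.91343 + 0.09860 × 85.90926 + 0.07000 × 86.90889 + 0.82580 × 87.90561
= 0.469915 + 8.470653 + 6.083622 + 72.592453 = 87.616643 Da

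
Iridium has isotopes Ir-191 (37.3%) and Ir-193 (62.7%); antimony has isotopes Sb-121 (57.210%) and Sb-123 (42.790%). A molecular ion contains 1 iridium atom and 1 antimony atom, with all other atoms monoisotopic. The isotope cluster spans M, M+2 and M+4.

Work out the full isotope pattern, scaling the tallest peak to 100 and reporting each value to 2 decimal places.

41.17 : 100.00 : 51.76

Iridium pattern (n=1): 0.3730 : 0.6270
Antimony pattern (n=1): 0.5721 : 0.4279
Convolve the two distributions (both contribute in 2-u steps):
  M: 0.3730×0.5721 = 0.213393
  M+2: 0.3730×0.4279 + 0.6270×0.5721 = 0.518313
  M+4: 0.6270×0.4279 = 0.268293
Scale to base peak (0.518313) = 100: 41.17 : 100.00 : 51.76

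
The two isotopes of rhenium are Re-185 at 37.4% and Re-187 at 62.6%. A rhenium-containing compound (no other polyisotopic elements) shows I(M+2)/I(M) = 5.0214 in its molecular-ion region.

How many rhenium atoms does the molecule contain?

The M+2/M ratio from n Re atoms is n · q/p = n · 0.626/0.374.
n = 5.0214 × 0.374/0.626 = 3.00 ≈ 3

3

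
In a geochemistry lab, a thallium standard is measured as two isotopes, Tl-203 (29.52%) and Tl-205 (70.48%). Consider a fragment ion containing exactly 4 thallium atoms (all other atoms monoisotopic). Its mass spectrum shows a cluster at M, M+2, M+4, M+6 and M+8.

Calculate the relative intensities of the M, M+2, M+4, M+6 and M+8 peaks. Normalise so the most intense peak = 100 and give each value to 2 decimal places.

1.84 : 17.54 : 62.83 : 100.00 : 59.69

Each Tl atom is independently Tl-203 (p = 0.2952) or Tl-205 (q = 0.7048); the cluster is the binomial expansion (p + q)^4.
P(M) = 0.2952^4 = 0.007594
P(M+2) = 4 × 0.2952^3 × 0.7048^1 = 0.072523
P(M+4) = 6 × 0.2952^2 × 0.7048^2 = 0.259726
P(M+6) = 4 × 0.2952^1 × 0.7048^3 = 0.413403
P(M+8) = 0.7048^4 = 0.246754
The M+6 peak is largest (0.413403); scaling to 100 gives 1.84 : 17.54 : 62.83 : 100.00 : 59.69.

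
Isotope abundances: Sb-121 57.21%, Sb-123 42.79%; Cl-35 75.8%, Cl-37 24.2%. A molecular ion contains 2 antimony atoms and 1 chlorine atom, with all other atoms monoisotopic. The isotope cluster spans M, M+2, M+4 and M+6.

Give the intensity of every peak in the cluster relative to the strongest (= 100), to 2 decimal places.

Antimony pattern (n=2): 0.32729841 : 0.48960318 : 0.18309841
Chlorine pattern (n=1): 0.7580 : 0.2420
Convolve the two distributions (both contribute in 2-u steps):
  M: 0.32729841×0.7580 = 0.248092
  M+2: 0.32729841×0.2420 + 0.48960318×0.7580 = 0.450325
  M+4: 0.48960318×0.2420 + 0.18309841×0.7580 = 0.257273
  M+6: 0.18309841×0.2420 = 0.044310
Scale to base peak (0.450325) = 100: 55.09 : 100.00 : 57.13 : 9.84

55.09 : 100.00 : 57.13 : 9.84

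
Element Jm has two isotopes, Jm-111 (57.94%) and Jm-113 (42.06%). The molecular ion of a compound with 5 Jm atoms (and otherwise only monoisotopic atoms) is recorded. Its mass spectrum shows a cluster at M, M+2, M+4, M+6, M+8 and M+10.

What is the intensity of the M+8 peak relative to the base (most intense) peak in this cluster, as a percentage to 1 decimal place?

(0.5794 + 0.4206)^5 gives M 0.0653, M+2 0.2370, M+4 0.3441, M+6 0.2498, M+8 0.0907, M+10 0.0132; the largest is M+4.
P(M+4) = C(5,2) × 0.5794^3 × 0.4206^2 = 10 × 0.19450711 × 0.17690436 = 0.344092 (base)
P(M+8) = C(5,4) × 0.5794^1 × 0.4206^4 = 5 × 0.5794 × 0.03129515 = 0.090662
Relative intensity = 0.090662 / 0.344092 × 100 = 26.3

26.3%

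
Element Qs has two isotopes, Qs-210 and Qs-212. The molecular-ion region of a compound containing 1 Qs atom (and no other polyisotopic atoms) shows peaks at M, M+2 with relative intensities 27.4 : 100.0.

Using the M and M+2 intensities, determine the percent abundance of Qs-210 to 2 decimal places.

21.51%

Let p = fractional abundance of Qs-210. I(M+2)/I(M) = [C(1,1)·p^0·(1−p)] / p^1 = 1·(1−p)/p = 100.0/27.4 = 3.6496
(1−p)/p = 3.6496/1 = 3.6496  ⇒  p = 1/(1 + 3.6496) = 0.2151
Qs-210: 21.51%, Qs-212: 78.49%.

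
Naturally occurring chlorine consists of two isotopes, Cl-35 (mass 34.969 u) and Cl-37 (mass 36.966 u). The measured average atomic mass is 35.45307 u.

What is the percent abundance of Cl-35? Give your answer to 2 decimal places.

Let x be the fractional abundance of Cl-35; then Cl-37 has abundance 1 − x.
34.969·x + 36.966·(1 − x) = 35.45307
(34.969 − 36.966)·x = 35.45307 − 36.966
x = -1.51293 / -1.997 = 0.75760 → 75.76% Cl-35, 24.24% Cl-37.

75.76%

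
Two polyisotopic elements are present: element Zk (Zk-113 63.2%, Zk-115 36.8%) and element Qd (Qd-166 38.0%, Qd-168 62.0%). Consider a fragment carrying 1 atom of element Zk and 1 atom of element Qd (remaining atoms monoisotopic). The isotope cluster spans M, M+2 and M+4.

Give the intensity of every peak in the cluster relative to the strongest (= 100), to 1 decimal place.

Element Zk pattern (n=1): 0.6320 : 0.3680
Element Qd pattern (n=1): 0.3800 : 0.6200
Convolve the two distributions (both contribute in 2-u steps):
  M: 0.6320×0.3800 = 0.240160
  M+2: 0.6320×0.6200 + 0.3680×0.3800 = 0.531680
  M+4: 0.3680×0.6200 = 0.228160
Scale to base peak (0.531680) = 100: 45.2 : 100.0 : 42.9

45.2 : 100.0 : 42.9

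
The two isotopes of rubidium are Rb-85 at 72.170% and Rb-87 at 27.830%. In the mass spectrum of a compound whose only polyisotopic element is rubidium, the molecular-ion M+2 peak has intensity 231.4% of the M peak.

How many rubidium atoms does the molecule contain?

With n Rb atoms, P(M+2)/P(M) = C(n,1)·p^(n−1)q / p^n = n·q/p = n · 0.27830/0.72170.
n = 2.314 × 0.72170/0.27830 = 6.00 ≈ 6

6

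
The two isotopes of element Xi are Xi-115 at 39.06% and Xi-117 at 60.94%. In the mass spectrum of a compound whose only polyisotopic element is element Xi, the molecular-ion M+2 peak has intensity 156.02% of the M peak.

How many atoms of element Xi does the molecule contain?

The M+2/M ratio from n Xi atoms is n · q/p = n · 0.6094/0.3906.
n = 1.5602 × 0.3906/0.6094 = 1.00 ≈ 1

1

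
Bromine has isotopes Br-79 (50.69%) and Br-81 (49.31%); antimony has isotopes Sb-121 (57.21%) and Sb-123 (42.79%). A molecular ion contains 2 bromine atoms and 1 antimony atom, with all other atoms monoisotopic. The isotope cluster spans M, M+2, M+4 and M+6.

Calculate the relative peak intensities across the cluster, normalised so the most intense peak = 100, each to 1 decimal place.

Bromine pattern (n=2): 0.25694761 : 0.49990478 : 0.24314761
Antimony pattern (n=1): 0.5721 : 0.4279
Convolve the two distributions (both contribute in 2-u steps):
  M: 0.25694761×0.5721 = 0.147000
  M+2: 0.25694761×0.4279 + 0.49990478×0.5721 = 0.395943
  M+4: 0.49990478×0.4279 + 0.24314761×0.5721 = 0.353014
  M+6: 0.24314761×0.4279 = 0.104043
Scale to base peak (0.395943) = 100: 37.1 : 100.0 : 89.2 : 26.3

37.1 : 100.0 : 89.2 : 26.3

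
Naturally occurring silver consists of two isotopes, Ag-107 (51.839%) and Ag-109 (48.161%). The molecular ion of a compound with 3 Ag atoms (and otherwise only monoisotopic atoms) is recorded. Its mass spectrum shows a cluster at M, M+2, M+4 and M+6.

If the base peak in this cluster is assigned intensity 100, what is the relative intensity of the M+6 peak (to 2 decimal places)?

Binomial terms of (0.51839 + 0.48161)^3: M 0.1393, M+2 0.3883, M+4 0.3607, M+6 0.1117 → M+2 is the base peak.
P(M+2) = C(3,1) × 0.51839^2 × 0.48161^1 = 3 × 0.26872819 × 0.48161 = 0.388267 (base)
P(M+6) = C(3,3) × 0.51839^0 × 0.48161^3 = 1 × 1.0000 × 0.11170857 = 0.111709
Relative intensity = 0.111709 / 0.388267 × 100 = 28.77

28.77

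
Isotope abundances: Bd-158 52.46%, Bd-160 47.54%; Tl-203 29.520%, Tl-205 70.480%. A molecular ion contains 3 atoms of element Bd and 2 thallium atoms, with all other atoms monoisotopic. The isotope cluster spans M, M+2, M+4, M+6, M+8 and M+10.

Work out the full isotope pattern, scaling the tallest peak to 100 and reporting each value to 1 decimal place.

3.6 : 26.8 : 75.5 : 100.0 : 62.8 : 15.1

Element Bd pattern (n=3): 0.14437263 : 0.3924976 : 0.35568692 : 0.10744285
Thallium pattern (n=2): 0.08714304 : 0.41611392 : 0.49674304
Convolve the two distributions (both contribute in 2-u steps):
  M: 0.14437263×0.08714304 = 0.012581
  M+2: 0.14437263×0.41611392 + 0.3924976×0.08714304 = 0.094279
  M+4: 0.14437263×0.49674304 + 0.3924976×0.41611392 + 0.35568692×0.08714304 = 0.266035
  M+6: 0.3924976×0.49674304 + 0.35568692×0.41611392 + 0.10744285×0.08714304 = 0.352340
  M+8: 0.35568692×0.49674304 + 0.10744285×0.41611392 = 0.221393
  M+10: 0.10744285×0.49674304 = 0.053371
Scale to base peak (0.352340) = 100: 3.6 : 26.8 : 75.5 : 100.0 : 62.8 : 15.1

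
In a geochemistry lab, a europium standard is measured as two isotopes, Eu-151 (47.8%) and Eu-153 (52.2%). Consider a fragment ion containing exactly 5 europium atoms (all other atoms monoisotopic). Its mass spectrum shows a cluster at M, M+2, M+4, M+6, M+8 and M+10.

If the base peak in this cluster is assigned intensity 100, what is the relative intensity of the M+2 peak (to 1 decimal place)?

41.9

(0.478 + 0.522)^5 gives M 0.0250, M+2 0.1363, M+4 0.2976, M+6 0.3250, M+8 0.1775, M+10 0.0388; the largest is M+6.
P(M+6) = C(5,3) × 0.478^2 × 0.522^3 = 10 × 0.228484 × 0.14223665 = 0.324988 (base)
P(M+2) = C(5,1) × 0.478^4 × 0.522^1 = 5 × 0.05220494 × 0.5220 = 0.136255
Relative intensity = 0.136255 / 0.324988 × 100 = 41.9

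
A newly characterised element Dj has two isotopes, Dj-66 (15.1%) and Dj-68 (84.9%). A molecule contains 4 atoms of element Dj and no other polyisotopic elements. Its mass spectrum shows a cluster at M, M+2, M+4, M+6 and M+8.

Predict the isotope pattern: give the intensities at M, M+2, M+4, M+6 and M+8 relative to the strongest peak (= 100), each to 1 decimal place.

Expanding (0.151 + 0.849)^4:
P(M) = 0.151^4 = 0.000520
P(M+2) = 4 × 0.151^3 × 0.849^1 = 0.011692
P(M+4) = 6 × 0.151^2 × 0.849^2 = 0.098610
P(M+6) = 4 × 0.151^1 × 0.849^3 = 0.369624
P(M+8) = 0.849^4 = 0.519554
The M+8 peak is largest (0.519554); scaling to 100 gives 0.1 : 2.3 : 19.0 : 71.1 : 100.0.

0.1 : 2.3 : 19.0 : 71.1 : 100.0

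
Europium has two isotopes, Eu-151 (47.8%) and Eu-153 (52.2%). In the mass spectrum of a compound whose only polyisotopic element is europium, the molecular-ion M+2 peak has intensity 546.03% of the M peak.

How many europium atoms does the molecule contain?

The M+2/M ratio from n Eu atoms is n · q/p = n · 0.522/0.478.
n = 5.4603 × 0.478/0.522 = 5.00 ≈ 5

5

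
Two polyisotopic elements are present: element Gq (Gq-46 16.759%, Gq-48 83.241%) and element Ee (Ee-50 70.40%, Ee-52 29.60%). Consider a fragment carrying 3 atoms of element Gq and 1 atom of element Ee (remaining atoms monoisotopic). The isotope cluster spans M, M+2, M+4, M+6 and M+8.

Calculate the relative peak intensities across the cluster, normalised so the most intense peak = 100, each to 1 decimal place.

Element Gq pattern (n=3): 0.004707 : 0.07013822 : 0.34837255 : 0.57678222
Element Ee pattern (n=1): 0.7040 : 0.2960
Convolve the two distributions (both contribute in 2-u steps):
  M: 0.004707×0.7040 = 0.003314
  M+2: 0.004707×0.2960 + 0.07013822×0.7040 = 0.050771
  M+4: 0.07013822×0.2960 + 0.34837255×0.7040 = 0.266015
  M+6: 0.34837255×0.2960 + 0.57678222×0.7040 = 0.509173
  M+8: 0.57678222×0.2960 = 0.170728
Scale to base peak (0.509173) = 100: 0.7 : 10.0 : 52.2 : 100.0 : 33.5

0.7 : 10.0 : 52.2 : 100.0 : 33.5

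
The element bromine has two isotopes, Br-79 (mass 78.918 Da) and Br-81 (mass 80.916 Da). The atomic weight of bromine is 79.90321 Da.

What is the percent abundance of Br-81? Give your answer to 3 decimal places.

49.310%

With x = fraction of Br-79 (so Br-81 is 1 − x):
78.918·x + 80.916·(1 − x) = 79.90321
(78.918 − 80.916)·x = 79.90321 − 80.916
x = -1.01279 / -1.998 = 0.50690 → 50.690% Br-79, 49.310% Br-81.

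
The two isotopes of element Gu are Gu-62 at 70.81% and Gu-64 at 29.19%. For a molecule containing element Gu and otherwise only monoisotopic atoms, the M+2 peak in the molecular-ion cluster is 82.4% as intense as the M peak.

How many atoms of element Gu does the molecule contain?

The M+2/M ratio from n Gu atoms is n · q/p = n · 0.2919/0.7081.
n = 0.824 × 0.7081/0.2919 = 2.00 ≈ 2

2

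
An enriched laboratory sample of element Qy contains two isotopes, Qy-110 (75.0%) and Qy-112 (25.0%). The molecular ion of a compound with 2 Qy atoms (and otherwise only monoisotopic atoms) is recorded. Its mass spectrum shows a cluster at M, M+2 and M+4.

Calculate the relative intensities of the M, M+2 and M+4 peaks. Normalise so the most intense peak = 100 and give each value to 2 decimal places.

The 2 Qy atoms are independent, so intensities follow the terms of (0.750 + 0.250)^2.
P(M) = 0.750^2 = 0.562500
P(M+2) = 2 × 0.750^1 × 0.250^1 = 0.375000
P(M+4) = 0.250^2 = 0.062500
The M peak is largest (0.562500); scaling to 100 gives 100.00 : 66.67 : 11.11.

100.00 : 66.67 : 11.11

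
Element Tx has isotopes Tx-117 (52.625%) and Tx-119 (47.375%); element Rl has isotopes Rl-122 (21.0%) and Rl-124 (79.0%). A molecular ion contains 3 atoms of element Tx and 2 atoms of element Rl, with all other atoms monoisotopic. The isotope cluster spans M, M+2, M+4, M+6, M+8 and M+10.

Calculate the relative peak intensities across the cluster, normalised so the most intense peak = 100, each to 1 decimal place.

1.7 : 17.9 : 64.5 : 100.0 : 69.7 : 18.0

Element Tx pattern (n=3): 0.14573918 : 0.39359964 : 0.35433317 : 0.10632801
Element Rl pattern (n=2): 0.0441 : 0.3318 : 0.6241
Convolve the two distributions (both contribute in 2-u steps):
  M: 0.14573918×0.0441 = 0.006427
  M+2: 0.14573918×0.3318 + 0.39359964×0.0441 = 0.065714
  M+4: 0.14573918×0.6241 + 0.39359964×0.3318 + 0.35433317×0.0441 = 0.237178
  M+6: 0.39359964×0.6241 + 0.35433317×0.3318 + 0.10632801×0.0441 = 0.367902
  M+8: 0.35433317×0.6241 + 0.10632801×0.3318 = 0.256419
  M+10: 0.10632801×0.6241 = 0.066359
Scale to base peak (0.367902) = 100: 1.7 : 17.9 : 64.5 : 100.0 : 69.7 : 18.0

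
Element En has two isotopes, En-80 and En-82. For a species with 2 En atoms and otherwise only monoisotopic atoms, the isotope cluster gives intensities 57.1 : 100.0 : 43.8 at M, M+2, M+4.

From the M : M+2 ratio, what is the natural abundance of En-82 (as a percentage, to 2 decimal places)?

46.69%

Write p for the En-80 fraction. I(M+2)/I(M) = [C(2,1)·p^1·(1−p)] / p^2 = 2·(1−p)/p = 100.0/57.1 = 1.7513
(1−p)/p = 1.7513/2 = 0.8757  ⇒  p = 1/(1 + 0.8757) = 0.5331
En-80: 53.31%, En-82: 46.69%.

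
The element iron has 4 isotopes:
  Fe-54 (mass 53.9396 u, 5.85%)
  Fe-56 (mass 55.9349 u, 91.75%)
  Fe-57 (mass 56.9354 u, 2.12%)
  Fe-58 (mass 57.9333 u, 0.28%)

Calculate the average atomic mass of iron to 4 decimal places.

55.8450 u

The abundance-weighted mean is 0.0585 × 53.9396 + 0.9175 × 55.9349 + 0.0212 × 56.9354 + 0.0028 × 57.9333
= 3.15547 + 51.32027 + 1.20703 + 0.16221 = 55.84498 u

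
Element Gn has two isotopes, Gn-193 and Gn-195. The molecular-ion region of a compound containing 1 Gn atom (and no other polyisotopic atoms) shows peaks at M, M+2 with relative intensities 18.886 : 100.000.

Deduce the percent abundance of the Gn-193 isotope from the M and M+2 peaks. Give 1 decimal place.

Write p for the Gn-193 fraction. I(M+2)/I(M) = [C(1,1)·p^0·(1−p)] / p^1 = 1·(1−p)/p = 100.000/18.886 = 5.2949
(1−p)/p = 5.2949/1 = 5.2949  ⇒  p = 1/(1 + 5.2949) = 0.1589
Gn-193: 15.9%, Gn-195: 84.1%.

15.9%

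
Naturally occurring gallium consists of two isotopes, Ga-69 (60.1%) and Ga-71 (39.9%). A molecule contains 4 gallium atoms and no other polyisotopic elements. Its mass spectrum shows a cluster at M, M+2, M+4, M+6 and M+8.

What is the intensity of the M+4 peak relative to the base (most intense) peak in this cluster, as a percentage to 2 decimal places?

Term probabilities: M 0.1305, M+2 0.3465, M+4 0.3450, M+6 0.1527, M+8 0.0253. Base peak = M+2.
P(M+2) = C(4,1) × 0.601^3 × 0.399^1 = 4 × 0.2170818 × 0.3990 = 0.346463 (base)
P(M+4) = C(4,2) × 0.601^2 × 0.399^2 = 6 × 0.361201 × 0.159201 = 0.345021
Relative intensity = 0.345021 / 0.346463 × 100 = 99.58

99.58%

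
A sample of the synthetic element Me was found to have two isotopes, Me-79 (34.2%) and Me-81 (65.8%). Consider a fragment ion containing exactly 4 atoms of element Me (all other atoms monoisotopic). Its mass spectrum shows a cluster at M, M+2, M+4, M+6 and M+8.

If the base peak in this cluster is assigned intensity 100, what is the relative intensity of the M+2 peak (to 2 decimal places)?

27.01

(0.342 + 0.658)^4 gives M 0.0137, M+2 0.1053, M+4 0.3038, M+6 0.3897, M+8 0.1875; the largest is M+6.
P(M+6) = C(4,3) × 0.342^1 × 0.658^3 = 4 × 0.3420 × 0.28489031 = 0.389730 (base)
P(M+2) = C(4,1) × 0.342^3 × 0.658^1 = 4 × 0.04000169 × 0.6580 = 0.105284
Relative intensity = 0.105284 / 0.389730 × 100 = 27.01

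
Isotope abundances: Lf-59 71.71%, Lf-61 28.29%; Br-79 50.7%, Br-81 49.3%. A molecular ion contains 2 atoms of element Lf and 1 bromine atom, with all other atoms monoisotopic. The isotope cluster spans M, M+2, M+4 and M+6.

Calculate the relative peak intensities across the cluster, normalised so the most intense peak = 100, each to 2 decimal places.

56.77 : 100.00 : 52.39 : 8.59

Element Lf pattern (n=2): 0.51423241 : 0.40573518 : 0.08003241
Bromine pattern (n=1): 0.5070 : 0.4930
Convolve the two distributions (both contribute in 2-u steps):
  M: 0.51423241×0.5070 = 0.260716
  M+2: 0.51423241×0.4930 + 0.40573518×0.5070 = 0.459224
  M+4: 0.40573518×0.4930 + 0.08003241×0.5070 = 0.240604
  M+6: 0.08003241×0.4930 = 0.039456
Scale to base peak (0.459224) = 100: 56.77 : 100.00 : 52.39 : 8.59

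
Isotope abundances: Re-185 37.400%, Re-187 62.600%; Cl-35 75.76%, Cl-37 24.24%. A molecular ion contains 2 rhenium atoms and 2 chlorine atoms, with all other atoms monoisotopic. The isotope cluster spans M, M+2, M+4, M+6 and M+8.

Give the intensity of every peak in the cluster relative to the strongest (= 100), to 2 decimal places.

Rhenium pattern (n=2): 0.139876 : 0.468248 : 0.391876
Chlorine pattern (n=2): 0.57395776 : 0.36728448 : 0.05875776
Convolve the two distributions (both contribute in 2-u steps):
  M: 0.139876×0.57395776 = 0.080283
  M+2: 0.139876×0.36728448 + 0.468248×0.57395776 = 0.320129
  M+4: 0.139876×0.05875776 + 0.468248×0.36728448 + 0.391876×0.57395776 = 0.405119
  M+6: 0.468248×0.05875776 + 0.391876×0.36728448 = 0.171443
  M+8: 0.391876×0.05875776 = 0.023026
Scale to base peak (0.405119) = 100: 19.82 : 79.02 : 100.00 : 42.32 : 5.68

19.82 : 79.02 : 100.00 : 42.32 : 5.68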